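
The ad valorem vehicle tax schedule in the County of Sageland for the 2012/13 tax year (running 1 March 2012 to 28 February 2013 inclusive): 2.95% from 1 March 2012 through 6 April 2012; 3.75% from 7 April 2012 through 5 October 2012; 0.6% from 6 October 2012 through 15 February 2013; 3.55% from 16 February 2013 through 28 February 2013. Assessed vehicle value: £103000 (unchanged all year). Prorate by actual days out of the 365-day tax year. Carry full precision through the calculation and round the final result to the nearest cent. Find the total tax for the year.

£2589.39

1 March – 6 April 2012: 37 days at 2.95% → £103000 × 2.95% × 37/365 = £308.0123
7 April – 5 October 2012: 182 days at 3.75% → £103000 × 3.75% × 182/365 = £1925.9589
6 October 2012 – 15 February 2013: 133 days at 0.6% → £103000 × 0.6% × 133/365 = £225.1890
16 February – 28 February 2013: 13 days at 3.55% → £103000 × 3.55% × 13/365 = £130.2315
Total = £2589.3918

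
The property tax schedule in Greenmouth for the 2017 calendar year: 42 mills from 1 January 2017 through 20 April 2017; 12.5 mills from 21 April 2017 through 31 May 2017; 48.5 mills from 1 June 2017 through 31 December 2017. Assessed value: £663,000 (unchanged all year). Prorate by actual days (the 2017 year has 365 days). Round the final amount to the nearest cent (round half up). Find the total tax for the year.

1 January – 20 April 2017: 110 days at 42 mills → £663,000 × 4.2% × 110/365 = £8,391.9452
21 April – 31 May 2017: 41 days at 12.5 mills → £663,000 × 1.25% × 41/365 = £930.9247
1 June – 31 December 2017: 214 days at 48.5 mills → £663,000 × 4.85% × 214/365 = £18,852.8137
Total = £28,175.6836

£28,175.68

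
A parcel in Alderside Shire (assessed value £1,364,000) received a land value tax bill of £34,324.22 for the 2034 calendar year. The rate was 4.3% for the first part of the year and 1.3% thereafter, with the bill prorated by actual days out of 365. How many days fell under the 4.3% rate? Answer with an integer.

148 days

Let d = days at the first rate; then 365 − d days at the second rate.
£1,364,000 × [4.3%·d + 1.3%·(365−d)] / 365 = £34,324.22
Solving gives d = 148, so the new rate took effect on 29 May 2034.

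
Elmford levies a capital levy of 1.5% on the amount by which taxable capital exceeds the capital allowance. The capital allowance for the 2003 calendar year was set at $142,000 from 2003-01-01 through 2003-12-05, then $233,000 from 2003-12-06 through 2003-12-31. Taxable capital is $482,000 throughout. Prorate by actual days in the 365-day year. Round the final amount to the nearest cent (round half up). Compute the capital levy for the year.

2003-01-01 to 2003-12-05: 339 days, exemption $142,000 → ($482,000 − $142,000) × 1.5% × 339/365 = $4,736.7123
2003-12-06 to 2003-12-31: 26 days, exemption $233,000 → ($482,000 − $233,000) × 1.5% × 26/365 = $266.0548
Total = $5,002.7671

$5,002.77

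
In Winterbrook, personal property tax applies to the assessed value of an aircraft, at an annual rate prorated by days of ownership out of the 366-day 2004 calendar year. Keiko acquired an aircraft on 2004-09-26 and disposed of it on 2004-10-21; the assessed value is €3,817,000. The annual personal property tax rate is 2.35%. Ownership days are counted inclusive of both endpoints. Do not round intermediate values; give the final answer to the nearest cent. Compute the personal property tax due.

€6,372.10

Days held (2004-09-26 to 2004-10-21): 26 out of 366
Tax = €3,817,000 × 2.35% × 26/366 = €6,372.0956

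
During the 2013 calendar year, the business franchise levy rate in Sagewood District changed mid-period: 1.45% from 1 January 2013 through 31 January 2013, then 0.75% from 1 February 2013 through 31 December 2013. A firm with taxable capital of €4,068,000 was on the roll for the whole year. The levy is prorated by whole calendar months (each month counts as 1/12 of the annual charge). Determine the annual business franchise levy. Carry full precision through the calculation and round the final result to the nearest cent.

€32,883.00

1 January – 31 January 2013: 1 month at 1.45% → €4,068,000 × 1.45% × 1/12 = €4,915.5000
1 February – 31 December 2013: 11 months at 0.75% → €4,068,000 × 0.75% × 11/12 = €27,967.5000
Total = €32,883.0000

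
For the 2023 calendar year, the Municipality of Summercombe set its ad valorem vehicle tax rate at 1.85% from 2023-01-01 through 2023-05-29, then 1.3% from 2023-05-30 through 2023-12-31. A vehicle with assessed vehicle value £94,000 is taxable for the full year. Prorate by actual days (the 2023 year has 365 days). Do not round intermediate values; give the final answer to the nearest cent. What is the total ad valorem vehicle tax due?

£1,433.05

2023-01-01 to 2023-05-29: 149 days at 1.85% → £94,000 × 1.85% × 149/365 = £709.8932
2023-05-30 to 2023-12-31: 216 days at 1.3% → £94,000 × 1.3% × 216/365 = £723.1562
Total = £1,433.0493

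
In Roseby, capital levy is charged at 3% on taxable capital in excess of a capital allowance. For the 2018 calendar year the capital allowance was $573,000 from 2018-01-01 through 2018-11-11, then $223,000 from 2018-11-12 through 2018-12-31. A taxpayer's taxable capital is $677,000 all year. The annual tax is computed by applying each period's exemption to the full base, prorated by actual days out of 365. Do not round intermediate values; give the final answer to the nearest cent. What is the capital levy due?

$4,558.36

2018-01-01 to 2018-11-11: 315 days, exemption $573,000 → ($677,000 − $573,000) × 3% × 315/365 = $2,692.6027
2018-11-12 to 2018-12-31: 50 days, exemption $223,000 → ($677,000 − $223,000) × 3% × 50/365 = $1,865.7534
Total = $4,558.3562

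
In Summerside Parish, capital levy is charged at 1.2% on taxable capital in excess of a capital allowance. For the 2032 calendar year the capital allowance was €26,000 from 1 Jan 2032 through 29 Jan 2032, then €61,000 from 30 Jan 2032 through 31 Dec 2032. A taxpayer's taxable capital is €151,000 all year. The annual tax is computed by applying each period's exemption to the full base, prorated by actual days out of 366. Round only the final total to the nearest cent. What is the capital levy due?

€1,113.28

1 Jan – 29 Jan 2032: 29 days, exemption €26,000 → (€151,000 − €26,000) × 1.2% × 29/366 = €118.8525
30 Jan – 31 Dec 2032: 337 days, exemption €61,000 → (€151,000 − €61,000) × 1.2% × 337/366 = €994.4262
Total = €1,113.2787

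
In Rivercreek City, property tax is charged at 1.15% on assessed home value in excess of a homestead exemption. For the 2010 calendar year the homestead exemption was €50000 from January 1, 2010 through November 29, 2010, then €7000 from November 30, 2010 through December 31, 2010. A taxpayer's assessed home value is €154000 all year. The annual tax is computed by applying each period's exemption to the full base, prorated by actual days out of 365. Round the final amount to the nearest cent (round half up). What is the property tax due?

January 1 – November 29, 2010: 333 days, exemption €50000 → (€154000 − €50000) × 1.15% × 333/365 = €1091.1452
November 30 – December 31, 2010: 32 days, exemption €7000 → (€154000 − €7000) × 1.15% × 32/365 = €148.2082
Total = €1239.3534

€1239.35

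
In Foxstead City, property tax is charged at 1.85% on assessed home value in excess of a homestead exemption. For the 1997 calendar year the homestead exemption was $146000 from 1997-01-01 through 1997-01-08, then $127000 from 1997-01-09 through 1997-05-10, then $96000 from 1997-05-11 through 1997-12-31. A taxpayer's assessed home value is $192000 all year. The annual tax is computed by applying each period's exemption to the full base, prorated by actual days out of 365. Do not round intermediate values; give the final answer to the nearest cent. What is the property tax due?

$1564.04

1997-01-01 to 1997-01-08: 8 days, exemption $146000 → ($192000 − $146000) × 1.85% × 8/365 = $18.6521
1997-01-09 to 1997-05-10: 122 days, exemption $127000 → ($192000 − $127000) × 1.85% × 122/365 = $401.9315
1997-05-11 to 1997-12-31: 235 days, exemption $96000 → ($192000 − $96000) × 1.85% × 235/365 = $1143.4521
Total = $1564.0356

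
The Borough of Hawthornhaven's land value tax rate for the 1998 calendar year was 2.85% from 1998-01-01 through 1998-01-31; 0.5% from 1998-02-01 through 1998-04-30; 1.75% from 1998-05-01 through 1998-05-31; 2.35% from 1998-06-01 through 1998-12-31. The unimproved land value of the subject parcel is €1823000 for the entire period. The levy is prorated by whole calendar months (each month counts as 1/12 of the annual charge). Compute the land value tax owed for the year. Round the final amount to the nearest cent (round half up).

1998-01-01 to 1998-01-31: 1 month at 2.85% → €1823000 × 2.85% × 1/12 = €4329.6250
1998-02-01 to 1998-04-30: 3 months at 0.5% → €1823000 × 0.5% × 3/12 = €2278.7500
1998-05-01 to 1998-05-31: 1 month at 1.75% → €1823000 × 1.75% × 1/12 = €2658.5417
1998-06-01 to 1998-12-31: 7 months at 2.35% → €1823000 × 2.35% × 7/12 = €24990.2917
Total = €34257.2083

€34257.21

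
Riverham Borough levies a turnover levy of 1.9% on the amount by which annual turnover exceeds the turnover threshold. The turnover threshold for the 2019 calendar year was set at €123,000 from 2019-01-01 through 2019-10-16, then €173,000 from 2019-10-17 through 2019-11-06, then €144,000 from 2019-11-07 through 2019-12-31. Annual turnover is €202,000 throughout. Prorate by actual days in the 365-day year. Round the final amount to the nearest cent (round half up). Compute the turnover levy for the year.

€1,386.22

2019-01-01 to 2019-10-16: 289 days, exemption €123,000 → (€202,000 − €123,000) × 1.9% × 289/365 = €1,188.4630
2019-10-17 to 2019-11-06: 21 days, exemption €173,000 → (€202,000 − €173,000) × 1.9% × 21/365 = €31.7014
2019-11-07 to 2019-12-31: 55 days, exemption €144,000 → (€202,000 − €144,000) × 1.9% × 55/365 = €166.0548
Total = €1,386.2192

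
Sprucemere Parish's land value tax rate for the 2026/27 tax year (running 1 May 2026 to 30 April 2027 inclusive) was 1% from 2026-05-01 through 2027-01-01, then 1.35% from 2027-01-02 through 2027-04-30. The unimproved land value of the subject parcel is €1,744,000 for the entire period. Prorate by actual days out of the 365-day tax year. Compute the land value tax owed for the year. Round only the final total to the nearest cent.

2026-05-01 to 2027-01-01: 246 days at 1% → €1,744,000 × 1% × 246/365 = €11,754.0822
2027-01-02 to 2027-04-30: 119 days at 1.35% → €1,744,000 × 1.35% × 119/365 = €7,675.9890
Total = €19,430.0712

€19,430.07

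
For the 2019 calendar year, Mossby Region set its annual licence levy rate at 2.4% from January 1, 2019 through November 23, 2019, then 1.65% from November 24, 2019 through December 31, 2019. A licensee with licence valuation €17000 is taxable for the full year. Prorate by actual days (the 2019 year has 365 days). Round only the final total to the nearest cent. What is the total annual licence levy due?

€394.73

January 1 – November 23, 2019: 327 days at 2.4% → €17000 × 2.4% × 327/365 = €365.5233
November 24 – December 31, 2019: 38 days at 1.65% → €17000 × 1.65% × 38/365 = €29.2027
Total = €394.7260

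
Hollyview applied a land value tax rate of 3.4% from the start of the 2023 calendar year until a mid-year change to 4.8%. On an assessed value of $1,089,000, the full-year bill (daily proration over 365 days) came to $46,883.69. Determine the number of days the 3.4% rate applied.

129 days

Let d = days at the first rate; then 365 − d days at the second rate.
$1,089,000 × [3.4%·d + 4.8%·(365−d)] / 365 = $46,883.69
Solving gives d = 129, so the new rate took effect on 10 May 2023.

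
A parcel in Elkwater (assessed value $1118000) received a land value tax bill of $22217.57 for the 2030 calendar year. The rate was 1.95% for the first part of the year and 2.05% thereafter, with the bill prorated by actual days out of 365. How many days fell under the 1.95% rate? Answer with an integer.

229 days

Let d = days at the first rate; then 365 − d days at the second rate.
$1118000 × [1.95%·d + 2.05%·(365−d)] / 365 = $22217.57
Solving gives d = 229, so the new rate took effect on August 18, 2030.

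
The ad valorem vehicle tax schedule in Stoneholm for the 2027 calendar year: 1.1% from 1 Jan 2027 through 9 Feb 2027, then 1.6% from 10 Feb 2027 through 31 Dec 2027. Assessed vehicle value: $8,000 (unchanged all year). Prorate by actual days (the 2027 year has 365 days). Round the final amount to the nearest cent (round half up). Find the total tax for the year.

1 Jan – 9 Feb 2027: 40 days at 1.1% → $8,000 × 1.1% × 40/365 = $9.6438
10 Feb – 31 Dec 2027: 325 days at 1.6% → $8,000 × 1.6% × 325/365 = $113.9726
Total = $123.6164

$123.62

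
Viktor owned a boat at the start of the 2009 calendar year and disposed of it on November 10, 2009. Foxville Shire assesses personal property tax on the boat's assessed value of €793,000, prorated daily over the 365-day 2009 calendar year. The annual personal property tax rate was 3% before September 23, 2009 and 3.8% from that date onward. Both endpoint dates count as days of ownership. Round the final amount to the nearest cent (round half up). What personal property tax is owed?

€21,317.58

January 1 – September 22, 2009: 265 days at 3% → €793,000 × 3% × 265/365 = €17,272.1918
September 23 – November 10, 2009: 49 days at 3.8% → €793,000 × 3.8% × 49/365 = €4,045.3863
Total = €21,317.5781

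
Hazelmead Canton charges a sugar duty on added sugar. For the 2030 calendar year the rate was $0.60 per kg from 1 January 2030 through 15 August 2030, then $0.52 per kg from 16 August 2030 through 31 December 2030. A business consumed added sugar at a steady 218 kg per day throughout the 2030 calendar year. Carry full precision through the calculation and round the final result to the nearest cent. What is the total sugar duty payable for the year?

1 January – 15 August 2030: 227 days × 218 kg/day = 49,486 kg at $0.60/kg → $29,691.60
16 August – 31 December 2030: 138 days × 218 kg/day = 30,084 kg at $0.52/kg → $15,643.68

$45,335.28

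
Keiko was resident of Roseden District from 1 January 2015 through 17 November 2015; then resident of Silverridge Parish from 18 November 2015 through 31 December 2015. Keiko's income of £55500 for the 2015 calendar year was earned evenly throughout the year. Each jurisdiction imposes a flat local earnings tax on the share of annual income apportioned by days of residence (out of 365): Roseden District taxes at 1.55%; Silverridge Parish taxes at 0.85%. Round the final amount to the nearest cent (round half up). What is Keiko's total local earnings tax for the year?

£813.42

Roseden District, 1 January – 17 November 2015: 321 days → £55500 × 1.55% × 321/365 = £756.5486
Silverridge Parish, 18 November – 31 December 2015: 44 days → £55500 × 0.85% × 44/365 = £56.8685
Total = £813.4171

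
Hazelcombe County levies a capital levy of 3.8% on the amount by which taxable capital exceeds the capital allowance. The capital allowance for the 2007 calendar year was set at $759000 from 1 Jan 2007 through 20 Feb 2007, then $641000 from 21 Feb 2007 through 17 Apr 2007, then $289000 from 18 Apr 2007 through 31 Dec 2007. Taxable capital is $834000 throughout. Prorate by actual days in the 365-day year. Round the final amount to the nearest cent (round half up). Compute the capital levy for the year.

$16162.28

1 Jan – 20 Feb 2007: 51 days, exemption $759000 → ($834000 − $759000) × 3.8% × 51/365 = $398.2192
21 Feb – 17 Apr 2007: 56 days, exemption $641000 → ($834000 − $641000) × 3.8% × 56/365 = $1125.2164
18 Apr – 31 Dec 2007: 258 days, exemption $289000 → ($834000 − $289000) × 3.8% × 258/365 = $14638.8493
Total = $16162.2849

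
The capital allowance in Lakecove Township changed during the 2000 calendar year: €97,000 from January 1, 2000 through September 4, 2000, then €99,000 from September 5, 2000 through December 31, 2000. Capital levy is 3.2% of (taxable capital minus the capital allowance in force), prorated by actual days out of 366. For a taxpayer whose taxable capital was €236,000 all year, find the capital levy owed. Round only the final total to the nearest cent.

€4,427.37

January 1 – September 4, 2000: 248 days, exemption €97,000 → (€236,000 − €97,000) × 3.2% × 248/366 = €3,013.9454
September 5 – December 31, 2000: 118 days, exemption €99,000 → (€236,000 − €99,000) × 3.2% × 118/366 = €1,413.4208
Total = €4,427.3661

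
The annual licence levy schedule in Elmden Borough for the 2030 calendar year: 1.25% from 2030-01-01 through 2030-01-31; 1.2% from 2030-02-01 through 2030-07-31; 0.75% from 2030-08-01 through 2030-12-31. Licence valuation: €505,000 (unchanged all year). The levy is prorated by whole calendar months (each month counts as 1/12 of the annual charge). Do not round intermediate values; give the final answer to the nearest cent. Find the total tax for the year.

€5,134.17

2030-01-01 to 2030-01-31: 1 month at 1.25% → €505,000 × 1.25% × 1/12 = €526.0417
2030-02-01 to 2030-07-31: 6 months at 1.2% → €505,000 × 1.2% × 6/12 = €3,030.0000
2030-08-01 to 2030-12-31: 5 months at 0.75% → €505,000 × 0.75% × 5/12 = €1,578.1250
Total = €5,134.1667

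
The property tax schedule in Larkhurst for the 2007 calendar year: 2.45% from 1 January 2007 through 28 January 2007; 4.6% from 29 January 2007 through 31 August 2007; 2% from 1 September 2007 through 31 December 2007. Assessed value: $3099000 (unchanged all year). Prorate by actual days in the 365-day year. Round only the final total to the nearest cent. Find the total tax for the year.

1 January – 28 January 2007: 28 days at 2.45% → $3099000 × 2.45% × 28/365 = $5824.4219
29 January – 31 August 2007: 215 days at 4.6% → $3099000 × 4.6% × 215/365 = $83970.1644
1 September – 31 December 2007: 122 days at 2% → $3099000 × 2% × 122/365 = $20716.6027
Total = $110511.1890

$110511.19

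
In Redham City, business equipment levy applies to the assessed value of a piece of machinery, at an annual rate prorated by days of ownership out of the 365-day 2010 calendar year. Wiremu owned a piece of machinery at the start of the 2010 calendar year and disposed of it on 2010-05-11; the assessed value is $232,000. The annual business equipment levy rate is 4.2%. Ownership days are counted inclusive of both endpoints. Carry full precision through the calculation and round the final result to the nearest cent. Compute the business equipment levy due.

$3,497.16

Days held (2010-01-01 to 2010-05-11): 131 out of 365
Tax = $232,000 × 4.2% × 131/365 = $3,497.1616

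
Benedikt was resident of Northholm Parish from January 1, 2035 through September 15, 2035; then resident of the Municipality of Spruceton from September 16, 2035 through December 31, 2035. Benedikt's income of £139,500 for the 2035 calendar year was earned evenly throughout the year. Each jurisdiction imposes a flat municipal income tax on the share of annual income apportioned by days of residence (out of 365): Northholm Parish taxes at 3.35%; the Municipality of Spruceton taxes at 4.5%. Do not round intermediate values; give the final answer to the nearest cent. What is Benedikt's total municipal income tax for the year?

Northholm Parish, January 1 – September 15, 2035: 258 days → £139,500 × 3.35% × 258/365 = £3,303.2836
The Municipality of Spruceton, September 16 – December 31, 2035: 107 days → £139,500 × 4.5% × 107/365 = £1,840.2534
Total = £5,143.5370

£5,143.54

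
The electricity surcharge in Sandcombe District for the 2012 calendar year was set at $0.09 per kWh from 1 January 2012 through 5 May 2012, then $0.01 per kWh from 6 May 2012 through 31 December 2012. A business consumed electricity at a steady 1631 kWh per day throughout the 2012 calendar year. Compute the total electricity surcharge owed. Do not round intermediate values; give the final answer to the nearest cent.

1 January – 5 May 2012: 126 days × 1631 kWh/day = 205,506 kWh at $0.09/kWh → $18,495.54
6 May – 31 December 2012: 240 days × 1631 kWh/day = 391,440 kWh at $0.01/kWh → $3,914.40

$22,409.94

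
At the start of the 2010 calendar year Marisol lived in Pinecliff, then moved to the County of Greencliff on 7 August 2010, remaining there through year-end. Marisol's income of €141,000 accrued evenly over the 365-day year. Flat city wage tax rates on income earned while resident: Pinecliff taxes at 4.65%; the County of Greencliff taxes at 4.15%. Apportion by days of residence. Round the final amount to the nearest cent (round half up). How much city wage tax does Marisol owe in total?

€6,272.57

Pinecliff, 1 January – 6 August 2010: 218 days → €141,000 × 4.65% × 218/365 = €3,915.9370
The County of Greencliff, 7 August – 31 December 2010: 147 days → €141,000 × 4.15% × 147/365 = €2,356.6315
Total = €6,272.5685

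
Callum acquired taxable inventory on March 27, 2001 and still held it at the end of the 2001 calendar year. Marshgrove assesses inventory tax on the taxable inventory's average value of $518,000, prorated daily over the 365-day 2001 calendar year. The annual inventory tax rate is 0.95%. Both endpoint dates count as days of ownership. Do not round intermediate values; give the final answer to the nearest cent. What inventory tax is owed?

Days held (March 27 – December 31, 2001): 280 out of 365
Tax = $518,000 × 0.95% × 280/365 = $3,775.0137

$3,775.01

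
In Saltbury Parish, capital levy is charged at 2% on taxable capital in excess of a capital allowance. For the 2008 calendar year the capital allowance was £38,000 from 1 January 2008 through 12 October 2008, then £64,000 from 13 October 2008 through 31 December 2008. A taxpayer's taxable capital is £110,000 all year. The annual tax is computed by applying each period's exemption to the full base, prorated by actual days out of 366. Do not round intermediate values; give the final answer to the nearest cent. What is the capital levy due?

1 January – 12 October 2008: 286 days, exemption £38,000 → (£110,000 − £38,000) × 2% × 286/366 = £1,125.2459
13 October – 31 December 2008: 80 days, exemption £64,000 → (£110,000 − £64,000) × 2% × 80/366 = £201.0929
Total = £1,326.3388

£1,326.34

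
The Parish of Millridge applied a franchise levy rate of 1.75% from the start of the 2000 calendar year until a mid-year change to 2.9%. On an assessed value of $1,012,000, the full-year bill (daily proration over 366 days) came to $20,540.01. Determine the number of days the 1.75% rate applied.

Let d = days at the first rate; then 366 − d days at the second rate.
$1,012,000 × [1.75%·d + 2.9%·(366−d)] / 366 = $20,540.01
Solving gives d = 277, so the new rate took effect on 4 Oct 2000.

277 days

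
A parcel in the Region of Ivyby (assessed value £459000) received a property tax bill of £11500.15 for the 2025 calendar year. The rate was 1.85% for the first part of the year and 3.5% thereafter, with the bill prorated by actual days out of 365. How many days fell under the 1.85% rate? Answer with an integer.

Let d = days at the first rate; then 365 − d days at the second rate.
£459000 × [1.85%·d + 3.5%·(365−d)] / 365 = £11500.15
Solving gives d = 220, so the new rate took effect on 9 Aug 2025.

220 days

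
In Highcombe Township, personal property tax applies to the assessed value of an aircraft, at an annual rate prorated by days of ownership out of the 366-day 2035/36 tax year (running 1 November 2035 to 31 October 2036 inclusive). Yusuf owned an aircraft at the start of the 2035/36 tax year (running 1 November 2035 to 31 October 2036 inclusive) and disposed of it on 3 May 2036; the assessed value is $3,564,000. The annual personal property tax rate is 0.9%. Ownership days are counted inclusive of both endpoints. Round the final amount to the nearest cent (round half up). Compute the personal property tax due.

$16,213.28

Days held (1 Nov 2035 – 3 May 2036): 185 out of 366
Tax = $3,564,000 × 0.9% × 185/366 = $16,213.2787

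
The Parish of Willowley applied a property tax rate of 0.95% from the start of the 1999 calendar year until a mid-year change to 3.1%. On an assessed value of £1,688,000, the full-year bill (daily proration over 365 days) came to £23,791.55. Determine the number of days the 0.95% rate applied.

Let d = days at the first rate; then 365 − d days at the second rate.
£1,688,000 × [0.95%·d + 3.1%·(365−d)] / 365 = £23,791.55
Solving gives d = 287, so the new rate took effect on 15 October 1999.

287 days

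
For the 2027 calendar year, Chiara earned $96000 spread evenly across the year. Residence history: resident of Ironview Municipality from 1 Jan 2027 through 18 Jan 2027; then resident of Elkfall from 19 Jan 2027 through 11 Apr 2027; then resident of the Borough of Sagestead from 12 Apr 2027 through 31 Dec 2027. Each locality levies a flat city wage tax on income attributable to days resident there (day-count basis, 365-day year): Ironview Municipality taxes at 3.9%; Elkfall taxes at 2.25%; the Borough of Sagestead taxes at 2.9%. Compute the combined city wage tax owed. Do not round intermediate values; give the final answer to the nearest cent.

Ironview Municipality, 1 Jan – 18 Jan 2027: 18 days → $96000 × 3.9% × 18/365 = $184.6356
Elkfall, 19 Jan – 11 Apr 2027: 83 days → $96000 × 2.25% × 83/365 = $491.1781
The Borough of Sagestead, 12 Apr – 31 Dec 2027: 264 days → $96000 × 2.9% × 264/365 = $2013.6329
Total = $2689.4466

$2689.45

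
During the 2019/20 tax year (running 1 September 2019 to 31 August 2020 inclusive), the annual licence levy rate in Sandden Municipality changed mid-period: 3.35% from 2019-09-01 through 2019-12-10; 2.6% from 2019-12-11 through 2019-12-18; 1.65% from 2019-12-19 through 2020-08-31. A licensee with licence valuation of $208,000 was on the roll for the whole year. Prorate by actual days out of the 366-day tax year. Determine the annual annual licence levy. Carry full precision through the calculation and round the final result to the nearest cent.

2019-09-01 to 2019-12-10: 101 days at 3.35% → $208,000 × 3.35% × 101/366 = $1,922.8634
2019-12-11 to 2019-12-18: 8 days at 2.6% → $208,000 × 2.6% × 8/366 = $118.2077
2019-12-19 to 2020-08-31: 257 days at 1.65% → $208,000 × 1.65% × 257/366 = $2,409.9016
Total = $4,450.9727

$4,450.97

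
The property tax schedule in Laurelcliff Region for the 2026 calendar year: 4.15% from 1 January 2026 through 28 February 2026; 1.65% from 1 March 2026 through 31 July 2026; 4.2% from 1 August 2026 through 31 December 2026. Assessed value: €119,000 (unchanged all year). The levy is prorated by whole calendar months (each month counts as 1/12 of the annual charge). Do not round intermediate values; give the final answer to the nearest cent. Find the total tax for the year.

€3,723.71

1 January – 28 February 2026: 2 months at 4.15% → €119,000 × 4.15% × 2/12 = €823.0833
1 March – 31 July 2026: 5 months at 1.65% → €119,000 × 1.65% × 5/12 = €818.1250
1 August – 31 December 2026: 5 months at 4.2% → €119,000 × 4.2% × 5/12 = €2,082.5000
Total = €3,723.7083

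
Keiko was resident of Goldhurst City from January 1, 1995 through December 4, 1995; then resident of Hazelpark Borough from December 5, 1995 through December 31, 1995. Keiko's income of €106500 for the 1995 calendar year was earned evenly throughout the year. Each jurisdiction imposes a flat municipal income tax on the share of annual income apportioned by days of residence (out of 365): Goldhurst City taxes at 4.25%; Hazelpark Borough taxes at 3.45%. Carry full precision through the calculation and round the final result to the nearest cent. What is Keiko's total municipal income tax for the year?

Goldhurst City, January 1 – December 4, 1995: 338 days → €106500 × 4.25% × 338/365 = €4191.4315
Hazelpark Borough, December 5 – December 31, 1995: 27 days → €106500 × 3.45% × 27/365 = €271.7938
Total = €4463.2253

€4463.23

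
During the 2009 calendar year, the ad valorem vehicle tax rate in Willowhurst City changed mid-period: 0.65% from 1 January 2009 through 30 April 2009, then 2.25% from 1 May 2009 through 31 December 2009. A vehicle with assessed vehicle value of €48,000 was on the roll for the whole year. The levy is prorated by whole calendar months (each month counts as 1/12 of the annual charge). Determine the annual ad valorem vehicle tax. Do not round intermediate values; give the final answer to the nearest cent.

1 January – 30 April 2009: 4 months at 0.65% → €48,000 × 0.65% × 4/12 = €104.0000
1 May – 31 December 2009: 8 months at 2.25% → €48,000 × 2.25% × 8/12 = €720.0000
Total = €824.0000

€824.00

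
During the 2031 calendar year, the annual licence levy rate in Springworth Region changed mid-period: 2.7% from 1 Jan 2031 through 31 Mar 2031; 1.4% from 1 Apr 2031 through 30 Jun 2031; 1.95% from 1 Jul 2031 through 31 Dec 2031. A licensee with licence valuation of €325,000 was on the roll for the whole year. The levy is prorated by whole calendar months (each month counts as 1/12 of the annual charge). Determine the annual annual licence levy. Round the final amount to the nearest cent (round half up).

€6,500.00

1 Jan – 31 Mar 2031: 3 months at 2.7% → €325,000 × 2.7% × 3/12 = €2,193.7500
1 Apr – 30 Jun 2031: 3 months at 1.4% → €325,000 × 1.4% × 3/12 = €1,137.5000
1 Jul – 31 Dec 2031: 6 months at 1.95% → €325,000 × 1.95% × 6/12 = €3,168.7500
Total = €6,500.0000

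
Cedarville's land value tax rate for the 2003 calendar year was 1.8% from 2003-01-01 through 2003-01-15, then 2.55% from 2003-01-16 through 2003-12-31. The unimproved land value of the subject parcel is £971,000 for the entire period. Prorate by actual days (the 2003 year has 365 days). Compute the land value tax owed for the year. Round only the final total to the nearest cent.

£24,461.22

2003-01-01 to 2003-01-15: 15 days at 1.8% → £971,000 × 1.8% × 15/365 = £718.2740
2003-01-16 to 2003-12-31: 350 days at 2.55% → £971,000 × 2.55% × 350/365 = £23,742.9452
Total = £24,461.2192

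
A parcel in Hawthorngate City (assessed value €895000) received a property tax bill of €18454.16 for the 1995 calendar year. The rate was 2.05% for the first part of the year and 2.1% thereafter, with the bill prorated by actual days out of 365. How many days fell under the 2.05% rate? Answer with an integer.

278 days

Let d = days at the first rate; then 365 − d days at the second rate.
€895000 × [2.05%·d + 2.1%·(365−d)] / 365 = €18454.16
Solving gives d = 278, so the new rate took effect on 6 October 1995.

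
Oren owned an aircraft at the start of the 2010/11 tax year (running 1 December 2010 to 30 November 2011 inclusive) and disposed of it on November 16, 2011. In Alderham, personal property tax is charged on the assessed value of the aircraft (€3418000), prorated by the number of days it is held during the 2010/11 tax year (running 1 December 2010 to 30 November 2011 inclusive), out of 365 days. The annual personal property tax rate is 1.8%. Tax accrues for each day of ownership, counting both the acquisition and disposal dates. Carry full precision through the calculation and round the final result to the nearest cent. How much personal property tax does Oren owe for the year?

€59164.18

Days held (December 1, 2010 – November 16, 2011): 351 out of 365
Tax = €3418000 × 1.8% × 351/365 = €59164.1753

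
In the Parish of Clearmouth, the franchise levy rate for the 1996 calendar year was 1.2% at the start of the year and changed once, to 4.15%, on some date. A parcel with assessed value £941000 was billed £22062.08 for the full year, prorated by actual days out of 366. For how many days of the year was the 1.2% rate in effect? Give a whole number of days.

Let d = days at the first rate; then 366 − d days at the second rate.
£941000 × [1.2%·d + 4.15%·(366−d)] / 366 = £22062.08
Solving gives d = 224, so the new rate took effect on 12 August 1996.

224 days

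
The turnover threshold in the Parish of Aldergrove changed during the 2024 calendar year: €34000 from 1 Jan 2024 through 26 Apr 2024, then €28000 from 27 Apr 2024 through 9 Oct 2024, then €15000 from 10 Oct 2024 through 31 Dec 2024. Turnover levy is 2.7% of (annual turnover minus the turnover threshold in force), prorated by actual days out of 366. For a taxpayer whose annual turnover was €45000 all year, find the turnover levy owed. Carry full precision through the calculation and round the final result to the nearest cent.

1 Jan – 26 Apr 2024: 117 days, exemption €34000 → (€45000 − €34000) × 2.7% × 117/366 = €94.9426
27 Apr – 9 Oct 2024: 166 days, exemption €28000 → (€45000 − €28000) × 2.7% × 166/366 = €208.1803
10 Oct – 31 Dec 2024: 83 days, exemption €15000 → (€45000 − €15000) × 2.7% × 83/366 = €183.6885
Total = €486.8115

€486.81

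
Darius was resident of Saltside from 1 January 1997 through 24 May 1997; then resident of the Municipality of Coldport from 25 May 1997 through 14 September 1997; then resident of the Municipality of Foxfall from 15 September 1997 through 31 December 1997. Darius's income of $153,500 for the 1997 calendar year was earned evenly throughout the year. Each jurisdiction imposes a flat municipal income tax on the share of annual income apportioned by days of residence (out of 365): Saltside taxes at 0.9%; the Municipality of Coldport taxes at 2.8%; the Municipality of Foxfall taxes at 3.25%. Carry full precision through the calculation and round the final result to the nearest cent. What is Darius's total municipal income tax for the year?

$3,351.77

Saltside, 1 January – 24 May 1997: 144 days → $153,500 × 0.9% × 144/365 = $545.0301
The Municipality of Coldport, 25 May – 14 September 1997: 113 days → $153,500 × 2.8% × 113/365 = $1,330.6137
The Municipality of Foxfall, 15 September – 31 December 1997: 108 days → $153,500 × 3.25% × 108/365 = $1,476.1233
Total = $3,351.7671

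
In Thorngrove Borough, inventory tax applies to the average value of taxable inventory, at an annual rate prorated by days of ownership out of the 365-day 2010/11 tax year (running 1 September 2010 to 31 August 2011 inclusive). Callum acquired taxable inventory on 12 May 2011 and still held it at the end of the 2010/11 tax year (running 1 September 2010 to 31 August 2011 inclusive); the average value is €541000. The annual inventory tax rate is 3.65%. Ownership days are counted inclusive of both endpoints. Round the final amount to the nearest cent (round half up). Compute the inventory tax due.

€6059.20

Days held (12 May – 31 August 2011): 112 out of 365
Tax = €541000 × 3.65% × 112/365 = €6059.2000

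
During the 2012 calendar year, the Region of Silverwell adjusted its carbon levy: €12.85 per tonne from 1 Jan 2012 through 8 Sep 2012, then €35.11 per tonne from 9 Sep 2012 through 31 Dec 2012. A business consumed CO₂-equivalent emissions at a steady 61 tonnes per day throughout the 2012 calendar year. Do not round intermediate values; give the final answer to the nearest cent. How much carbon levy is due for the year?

1 Jan – 8 Sep 2012: 252 days × 61 tonnes/day = 15,372 tonnes at €12.85/tonne → €197530.20
9 Sep – 31 Dec 2012: 114 days × 61 tonnes/day = 6,954 tonnes at €35.11/tonne → €244154.94

€441685.14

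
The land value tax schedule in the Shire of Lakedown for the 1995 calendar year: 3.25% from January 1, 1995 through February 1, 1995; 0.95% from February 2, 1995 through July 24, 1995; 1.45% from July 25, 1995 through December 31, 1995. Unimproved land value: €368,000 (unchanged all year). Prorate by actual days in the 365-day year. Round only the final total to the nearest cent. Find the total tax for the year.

€5,044.62

January 1 – February 1, 1995: 32 days at 3.25% → €368,000 × 3.25% × 32/365 = €1,048.5479
February 2 – July 24, 1995: 173 days at 0.95% → €368,000 × 0.95% × 173/365 = €1,657.0082
July 25 – December 31, 1995: 160 days at 1.45% → €368,000 × 1.45% × 160/365 = €2,339.0685
Total = €5,044.6247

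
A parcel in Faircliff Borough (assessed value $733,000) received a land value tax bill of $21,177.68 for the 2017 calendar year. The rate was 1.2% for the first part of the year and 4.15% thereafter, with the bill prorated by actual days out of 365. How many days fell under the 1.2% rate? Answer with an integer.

156 days

Let d = days at the first rate; then 365 − d days at the second rate.
$733,000 × [1.2%·d + 4.15%·(365−d)] / 365 = $21,177.68
Solving gives d = 156, so the new rate took effect on 6 June 2017.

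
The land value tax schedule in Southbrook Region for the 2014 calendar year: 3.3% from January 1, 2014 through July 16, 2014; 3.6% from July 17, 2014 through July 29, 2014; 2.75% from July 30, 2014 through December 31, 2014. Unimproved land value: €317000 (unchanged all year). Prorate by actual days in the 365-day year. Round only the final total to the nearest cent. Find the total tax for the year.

January 1 – July 16, 2014: 197 days at 3.3% → €317000 × 3.3% × 197/365 = €5646.0740
July 17 – July 29, 2014: 13 days at 3.6% → €317000 × 3.6% × 13/365 = €406.4548
July 30 – December 31, 2014: 155 days at 2.75% → €317000 × 2.75% × 155/365 = €3701.9521
Total = €9754.4808

€9754.48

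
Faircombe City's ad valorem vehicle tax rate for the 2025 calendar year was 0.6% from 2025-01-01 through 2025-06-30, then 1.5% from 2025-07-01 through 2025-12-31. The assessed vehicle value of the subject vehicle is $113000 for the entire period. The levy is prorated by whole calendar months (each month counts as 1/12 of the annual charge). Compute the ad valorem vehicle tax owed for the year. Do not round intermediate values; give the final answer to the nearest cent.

$1186.50

2025-01-01 to 2025-06-30: 6 months at 0.6% → $113000 × 0.6% × 6/12 = $339.0000
2025-07-01 to 2025-12-31: 6 months at 1.5% → $113000 × 1.5% × 6/12 = $847.5000
Total = $1186.5000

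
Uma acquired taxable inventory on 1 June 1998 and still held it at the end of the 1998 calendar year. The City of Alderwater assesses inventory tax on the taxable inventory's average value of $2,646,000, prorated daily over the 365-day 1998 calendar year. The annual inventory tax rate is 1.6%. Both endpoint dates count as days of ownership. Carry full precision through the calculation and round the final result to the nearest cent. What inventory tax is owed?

Days held (1 June – 31 December 1998): 214 out of 365
Tax = $2,646,000 × 1.6% × 214/365 = $24,821.6548

$24,821.65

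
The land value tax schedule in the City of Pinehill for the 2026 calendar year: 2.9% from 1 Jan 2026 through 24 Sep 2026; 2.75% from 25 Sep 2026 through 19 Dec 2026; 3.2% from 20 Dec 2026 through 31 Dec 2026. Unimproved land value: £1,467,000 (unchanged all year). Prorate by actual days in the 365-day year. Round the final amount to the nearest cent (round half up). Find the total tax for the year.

1 Jan – 24 Sep 2026: 267 days at 2.9% → £1,467,000 × 2.9% × 267/365 = £31,120.4959
25 Sep – 19 Dec 2026: 86 days at 2.75% → £1,467,000 × 2.75% × 86/365 = £9,505.3562
20 Dec – 31 Dec 2026: 12 days at 3.2% → £1,467,000 × 3.2% × 12/365 = £1,543.3644
Total = £42,169.2164

£42,169.22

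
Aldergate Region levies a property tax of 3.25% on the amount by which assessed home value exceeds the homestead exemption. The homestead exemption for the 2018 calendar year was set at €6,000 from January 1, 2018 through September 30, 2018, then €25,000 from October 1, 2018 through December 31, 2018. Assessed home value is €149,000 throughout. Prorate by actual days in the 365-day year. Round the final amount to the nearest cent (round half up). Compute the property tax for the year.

January 1 – September 30, 2018: 273 days, exemption €6,000 → (€149,000 − €6,000) × 3.25% × 273/365 = €3,476.0753
October 1 – December 31, 2018: 92 days, exemption €25,000 → (€149,000 − €25,000) × 3.25% × 92/365 = €1,015.7808
Total = €4,491.8562

€4,491.86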